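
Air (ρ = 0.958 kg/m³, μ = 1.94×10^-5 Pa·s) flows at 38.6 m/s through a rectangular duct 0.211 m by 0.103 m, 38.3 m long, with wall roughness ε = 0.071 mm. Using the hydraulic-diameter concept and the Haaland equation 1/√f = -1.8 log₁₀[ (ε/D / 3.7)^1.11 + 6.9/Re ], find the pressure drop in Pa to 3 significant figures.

Hydraulic diameter D_h = 4A/P = 4·(0.211·0.103)/(2·(0.211+0.103)) = 0.08693/0.628 = 0.1384 m.
Re = ρVD_h/μ = 0.958·38.6·0.1384/1.94e-05 = 2.639e+05.
ε/D_h = 7.1e-05/0.1384 = 0.000513; Haaland gives 1/√f = -1.8 log₁₀[5.22e-05+2.62e-05] = 7.391, so f = 0.01831.
ΔP = f(L/D_h)(ρV²/2) = 0.01831·38.3/0.1384·713.7 = 3615 Pa.

ΔP ≈ 3610 Pa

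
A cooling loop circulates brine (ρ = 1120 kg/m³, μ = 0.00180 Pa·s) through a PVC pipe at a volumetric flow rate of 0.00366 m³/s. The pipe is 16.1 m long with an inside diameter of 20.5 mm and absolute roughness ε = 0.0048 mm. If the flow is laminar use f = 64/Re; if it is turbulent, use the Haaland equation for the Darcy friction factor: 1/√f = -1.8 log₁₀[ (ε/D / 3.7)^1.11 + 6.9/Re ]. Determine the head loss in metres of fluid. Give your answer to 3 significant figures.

h_f ≈ 88.2 m

Cross-sectional area A = πD²/4 = π(0.0205)²/4 = 0.0003301 m²; mean velocity V = Q/A = 0.00366/0.0003301 = 11.09 m/s.
Reynolds number Re = ρVD/μ = 1120 · 11.09 · 0.0205 / 0.0018 = 1.414e+05.
Re > 4000 → turbulent. Relative roughness ε/D = 4.8e-06/0.0205 = 0.000234. Haaland: 1/√f = -1.8 log₁₀[(0.000234/3.7)^1.11 + 6.9/1.414e+05] = -1.8 log₁₀[2.18e-05 + 4.88e-05] = 7.472, so f = 0.01791.
Darcy-Weisbach: ΔP = f(L/D)(ρV²/2) = 0.01791·(16.1/0.0205)·(1120·11.09²/2) = 0.01791·785.4·6.886e+04 = 9.687e+05 Pa.
Head loss h_f = ΔP/(ρg) = 9.687e+05/(1120·9.81) = 88.2 m.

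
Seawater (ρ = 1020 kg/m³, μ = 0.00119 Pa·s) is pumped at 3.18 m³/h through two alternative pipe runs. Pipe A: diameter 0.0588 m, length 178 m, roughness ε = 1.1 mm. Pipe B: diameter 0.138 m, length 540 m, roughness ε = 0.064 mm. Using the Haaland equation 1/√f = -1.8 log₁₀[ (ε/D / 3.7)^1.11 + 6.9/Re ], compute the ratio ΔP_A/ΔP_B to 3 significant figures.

ΔP_A/ΔP_B ≈ 33.8

Pipe A: V = Q/A = 0.0008833/0.002715 = 0.3253 m/s; Re = 1.639e+04; ε/D = 0.0187; Haaland → f = 0.04984; ΔP_A = f(L/D)(ρV²/2) = 8143 Pa.
Pipe B: V = Q/A = 0.0008833/0.01496 = 0.05906 m/s; Re = 6986; ε/D = 0.000464; Haaland → f = 0.03463; ΔP_B = f(L/D)(ρV²/2) = 241.1 Pa.
ΔP_A/ΔP_B = 8143/241.1 = 33.8.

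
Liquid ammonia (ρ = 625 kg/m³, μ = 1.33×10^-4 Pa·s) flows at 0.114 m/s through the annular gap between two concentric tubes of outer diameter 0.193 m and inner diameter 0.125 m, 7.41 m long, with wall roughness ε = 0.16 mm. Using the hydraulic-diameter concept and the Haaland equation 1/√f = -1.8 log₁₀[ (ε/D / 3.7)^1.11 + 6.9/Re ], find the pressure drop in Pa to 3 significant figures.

Hydraulic diameter D_h = 4A/P = D_o - D_i = 0.193 - 0.125 = 0.068 m.
Re = ρVD_h/μ = 625·0.114·0.068/0.000133 = 3.643e+04.
ε/D_h = 0.00016/0.068 = 0.00235; Haaland gives 1/√f = -1.8 log₁₀[0.000283+0.000189] = 5.986, so f = 0.02791.
ΔP = f(L/D_h)(ρV²/2) = 0.02791·7.41/0.068·4.061 = 12.35 Pa.

ΔP ≈ 12.3 Pa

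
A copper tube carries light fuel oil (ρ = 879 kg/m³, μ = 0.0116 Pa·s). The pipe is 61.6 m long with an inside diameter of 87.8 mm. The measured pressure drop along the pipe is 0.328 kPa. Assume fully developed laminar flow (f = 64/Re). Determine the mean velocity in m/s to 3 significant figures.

For laminar flow, f = 64/Re with Re = ρVD/μ, so Darcy-Weisbach reduces to ΔP = 32μLV/D². Solving for V: V = ΔP·D²/(32μL) = 328·(0.0878)²/(32·0.0116·61.6) = 0.1106 m/s.
Check: Re = ρVD/μ = 879·0.1106·0.0878/0.0116 = 735.7 < 2300, so the laminar assumption holds.

V ≈ 0.111 m/s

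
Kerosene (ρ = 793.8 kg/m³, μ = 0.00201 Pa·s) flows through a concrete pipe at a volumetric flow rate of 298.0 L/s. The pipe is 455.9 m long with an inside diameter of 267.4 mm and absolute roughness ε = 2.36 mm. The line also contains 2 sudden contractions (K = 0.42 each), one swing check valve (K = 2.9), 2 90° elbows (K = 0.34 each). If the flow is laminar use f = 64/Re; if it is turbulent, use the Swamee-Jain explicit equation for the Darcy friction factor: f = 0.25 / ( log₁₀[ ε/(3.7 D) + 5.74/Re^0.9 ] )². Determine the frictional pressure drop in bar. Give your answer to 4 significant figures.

Q = 298.0 L/s = 298.0/1000 = 0.298 m³/s.
Cross-sectional area A = πD²/4 = π(0.2674)²/4 = 0.05616 m²; mean velocity V = Q/A = 0.298/0.05616 = 5.306 m/s.
Reynolds number Re = ρVD/μ = 793.8 · 5.306 · 0.2674 / 0.00201 = 5.604e+05.
Re > 4000 → turbulent. Relative roughness ε/D = 0.00236/0.2674 = 0.00883. Swamee-Jain: f = 0.25/(log₁₀[0.00883/3.7 + 5.74/5.604e+05^0.9])² = 0.25/(log₁₀[0.00239 + 3.85e-05])² = 0.25/(-2.616)² = 0.03655.
Total minor-loss coefficient ΣK = 2·0.42 + 1·2.9 + 2·0.34 = 4.42.
ΔP = [f·L/D + ΣK]·(ρV²/2) = [0.03655·455.9/0.2674 + 4.42]·(793.8·5.306²/2) = [62.31 + 4.42]·1.118e+04 = 7.457e+05 Pa.
ΔP = 7.457e+05 Pa = 7.457 bar.

ΔP ≈ 7.457 bar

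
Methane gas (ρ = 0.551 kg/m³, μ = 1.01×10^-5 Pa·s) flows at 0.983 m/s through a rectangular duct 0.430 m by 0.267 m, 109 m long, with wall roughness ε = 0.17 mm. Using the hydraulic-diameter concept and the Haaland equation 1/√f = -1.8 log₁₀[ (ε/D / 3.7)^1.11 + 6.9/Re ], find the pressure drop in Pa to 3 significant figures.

ΔP ≈ 2.42 Pa

Hydraulic diameter D_h = 4A/P = 4·(0.43·0.267)/(2·(0.43+0.267)) = 0.4592/1.394 = 0.3294 m.
Re = ρVD_h/μ = 0.551·0.983·0.3294/1.01e-05 = 1.767e+04.
ε/D_h = 0.00017/0.3294 = 0.000516; Haaland gives 1/√f = -1.8 log₁₀[5.25e-05+0.000391] = 6.036, so f = 0.02744.
ΔP = f(L/D_h)(ρV²/2) = 0.02744·109/0.3294·0.2662 = 2.417 Pa.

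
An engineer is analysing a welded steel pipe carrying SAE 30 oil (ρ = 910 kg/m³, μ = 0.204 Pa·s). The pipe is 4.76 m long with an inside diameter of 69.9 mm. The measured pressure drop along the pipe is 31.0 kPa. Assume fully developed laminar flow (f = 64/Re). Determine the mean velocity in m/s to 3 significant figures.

V ≈ 4.87 m/s

For laminar flow, f = 64/Re with Re = ρVD/μ, so Darcy-Weisbach reduces to ΔP = 32μLV/D². Solving for V: V = ΔP·D²/(32μL) = 3.1e+04·(0.0699)²/(32·0.204·4.76) = 4.874 m/s.
Check: Re = ρVD/μ = 910·4.874·0.0699/0.204 = 1520 < 2300, so the laminar assumption holds.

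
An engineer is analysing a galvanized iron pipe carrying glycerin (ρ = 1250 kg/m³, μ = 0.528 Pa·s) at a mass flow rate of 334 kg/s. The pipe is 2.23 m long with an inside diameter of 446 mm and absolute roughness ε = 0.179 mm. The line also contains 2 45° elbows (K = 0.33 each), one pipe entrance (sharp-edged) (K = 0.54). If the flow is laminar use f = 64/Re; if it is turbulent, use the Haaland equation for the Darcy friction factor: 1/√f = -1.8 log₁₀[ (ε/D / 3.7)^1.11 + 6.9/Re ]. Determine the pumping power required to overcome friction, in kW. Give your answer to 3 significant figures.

P ≈ 0.673 kW

A = πD²/4 = π(0.446)²/4 = 0.1562 m²; mean velocity V = ṁ/(ρA) = 334/(1250 · 0.1562) = 1.71 m/s.
Reynolds number Re = ρVD/μ = 1250 · 1.71 · 0.446 / 0.528 = 1806.
Re < 2300 → laminar flow, so f = 64/Re = 64/1806 = 0.03544 (the turbulent correlation is not needed).
Total minor-loss coefficient ΣK = 2·0.33 + 1·0.54 = 1.2.
ΔP = [f·L/D + ΣK]·(ρV²/2) = [0.03544·2.23/0.446 + 1.2]·(1250·1.71²/2) = [0.1772 + 1.2]·1828 = 2518 Pa.
Q = ṁ/ρ = 334/1250 = 0.2672 m³/s.
Pumping power P = QΔP = 0.2672·2518 = 672.8 W = 0.673 kW.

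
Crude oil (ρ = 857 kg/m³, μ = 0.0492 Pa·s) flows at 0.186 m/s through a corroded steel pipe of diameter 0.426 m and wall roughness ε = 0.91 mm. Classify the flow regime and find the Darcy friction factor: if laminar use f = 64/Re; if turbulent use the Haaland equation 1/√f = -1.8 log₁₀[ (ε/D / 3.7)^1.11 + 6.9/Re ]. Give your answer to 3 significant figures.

f ≈ 0.0464

Re = ρVD/μ = 857·0.186·0.426/0.0492 = 1380.
Re < 2300 → laminar, so f = 64/Re = 0.04637 (roughness is irrelevant in laminar flow).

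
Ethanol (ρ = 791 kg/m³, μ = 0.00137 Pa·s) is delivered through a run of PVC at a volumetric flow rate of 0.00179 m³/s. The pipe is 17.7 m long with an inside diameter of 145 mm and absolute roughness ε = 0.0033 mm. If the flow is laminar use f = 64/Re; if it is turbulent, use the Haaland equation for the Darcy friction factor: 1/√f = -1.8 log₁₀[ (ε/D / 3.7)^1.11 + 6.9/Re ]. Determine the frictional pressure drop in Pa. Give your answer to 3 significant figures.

ΔP ≈ 18.0 Pa

Cross-sectional area A = πD²/4 = π(0.145)²/4 = 0.01651 m²; mean velocity V = Q/A = 0.00179/0.01651 = 0.1084 m/s.
Reynolds number Re = ρVD/μ = 791 · 0.1084 · 0.145 / 0.00137 = 9075.
Re > 4000 → turbulent. Relative roughness ε/D = 3.3e-06/0.145 = 2.28e-05. Haaland: 1/√f = -1.8 log₁₀[(2.28e-05/3.7)^1.11 + 6.9/9075] = -1.8 log₁₀[1.64e-06 + 0.00076] = 5.613, so f = 0.03175.
Darcy-Weisbach: ΔP = f(L/D)(ρV²/2) = 0.03175·(17.7/0.145)·(791·0.1084²/2) = 0.03175·122.1·4.647 = 18.01 Pa.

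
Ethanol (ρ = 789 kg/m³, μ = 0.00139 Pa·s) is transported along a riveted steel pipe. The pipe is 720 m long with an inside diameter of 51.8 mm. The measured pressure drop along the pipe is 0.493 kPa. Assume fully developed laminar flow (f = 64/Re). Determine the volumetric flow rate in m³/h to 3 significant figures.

For laminar flow, f = 64/Re with Re = ρVD/μ, so Darcy-Weisbach reduces to ΔP = 32μLV/D². Solving for V: V = ΔP·D²/(32μL) = 493·(0.0518)²/(32·0.00139·720) = 0.04131 m/s.
Check: Re = ρVD/μ = 789·0.04131·0.0518/0.00139 = 1215 < 2300, so the laminar assumption holds.
Q = V·A = 0.04131·(π/4·0.0518²) = 8.705e-05 m³/s = 0.313 m³/h.

Q ≈ 0.313 m³/h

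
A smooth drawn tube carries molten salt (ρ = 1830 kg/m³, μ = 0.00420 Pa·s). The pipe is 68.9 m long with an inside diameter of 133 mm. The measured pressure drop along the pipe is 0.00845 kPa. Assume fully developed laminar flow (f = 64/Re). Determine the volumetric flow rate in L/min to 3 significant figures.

For laminar flow, f = 64/Re with Re = ρVD/μ, so Darcy-Weisbach reduces to ΔP = 32μLV/D². Solving for V: V = ΔP·D²/(32μL) = 8.45·(0.133)²/(32·0.0042·68.9) = 0.01614 m/s.
Check: Re = ρVD/μ = 1830·0.01614·0.133/0.0042 = 935.4 < 2300, so the laminar assumption holds.
Q = V·A = 0.01614·(π/4·0.133²) = 0.0002243 m³/s = 13.5 L/min.

Q ≈ 13.5 L/min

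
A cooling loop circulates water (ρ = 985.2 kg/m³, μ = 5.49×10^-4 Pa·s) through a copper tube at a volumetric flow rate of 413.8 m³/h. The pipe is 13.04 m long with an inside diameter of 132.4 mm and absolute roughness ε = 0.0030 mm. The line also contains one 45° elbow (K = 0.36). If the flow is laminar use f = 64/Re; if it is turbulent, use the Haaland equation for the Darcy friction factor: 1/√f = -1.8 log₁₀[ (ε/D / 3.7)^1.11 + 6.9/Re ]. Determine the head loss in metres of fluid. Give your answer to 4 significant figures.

h_f ≈ 5.136 m

Q = 413.8 m³/h = 413.8/3600 = 0.1149 m³/s.
Cross-sectional area A = πD²/4 = π(0.1324)²/4 = 0.01377 m²; mean velocity V = Q/A = 0.1149/0.01377 = 8.349 m/s.
Reynolds number Re = ρVD/μ = 985.2 · 8.349 · 0.1324 / 0.000549 = 1.984e+06.
Re > 4000 → turbulent. Relative roughness ε/D = 3e-06/0.1324 = 2.27e-05. Haaland: 1/√f = -1.8 log₁₀[(2.27e-05/3.7)^1.11 + 6.9/1.984e+06] = -1.8 log₁₀[1.64e-06 + 3.48e-06] = 9.524, so f = 0.01102.
Total minor-loss coefficient ΣK = 1·0.36 = 0.36.
ΔP = [f·L/D + ΣK]·(ρV²/2) = [0.01102·13.04/0.1324 + 0.36]·(985.2·8.349²/2) = [1.086 + 0.36]·3.434e+04 = 4.964e+04 Pa.
Head loss h_f = ΔP/(ρg) = 4.964e+04/(985.2·9.81) = 5.136 m.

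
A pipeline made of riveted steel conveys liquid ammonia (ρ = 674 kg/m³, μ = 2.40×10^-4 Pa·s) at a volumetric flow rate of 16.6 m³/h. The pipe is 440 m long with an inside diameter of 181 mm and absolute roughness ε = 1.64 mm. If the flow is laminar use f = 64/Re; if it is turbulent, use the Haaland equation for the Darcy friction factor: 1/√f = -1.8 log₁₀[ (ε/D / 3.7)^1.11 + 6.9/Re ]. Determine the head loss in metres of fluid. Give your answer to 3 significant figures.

h_f ≈ 0.149 m

Q = 16.6 m³/h = 16.6/3600 = 0.004611 m³/s.
Cross-sectional area A = πD²/4 = π(0.181)²/4 = 0.02573 m²; mean velocity V = Q/A = 0.004611/0.02573 = 0.1792 m/s.
Reynolds number Re = ρVD/μ = 674 · 0.1792 · 0.181 / 0.00024 = 9.109e+04.
Re > 4000 → turbulent. Relative roughness ε/D = 0.00164/0.181 = 0.00906. Haaland: 1/√f = -1.8 log₁₀[(0.00906/3.7)^1.11 + 6.9/9.109e+04] = -1.8 log₁₀[0.00126 + 7.57e-05] = 5.171, so f = 0.03739.
Darcy-Weisbach: ΔP = f(L/D)(ρV²/2) = 0.03739·(440/0.181)·(674·0.1792²/2) = 0.03739·2431·10.82 = 983.8 Pa.
Head loss h_f = ΔP/(ρg) = 983.8/(674·9.81) = 0.149 m.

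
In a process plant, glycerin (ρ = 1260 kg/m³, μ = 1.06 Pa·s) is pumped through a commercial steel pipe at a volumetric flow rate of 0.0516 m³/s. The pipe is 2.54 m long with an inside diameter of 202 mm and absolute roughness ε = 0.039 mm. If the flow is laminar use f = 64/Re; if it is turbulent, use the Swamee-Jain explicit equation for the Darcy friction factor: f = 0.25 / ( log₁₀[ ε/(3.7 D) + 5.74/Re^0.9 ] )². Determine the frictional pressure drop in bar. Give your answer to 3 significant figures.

Cross-sectional area A = πD²/4 = π(0.202)²/4 = 0.03205 m²; mean velocity V = Q/A = 0.0516/0.03205 = 1.61 m/s.
Reynolds number Re = ρVD/μ = 1260 · 1.61 · 0.202 / 1.06 = 386.6.
Re < 2300 → laminar flow, so f = 64/Re = 64/386.6 = 0.1655 (the turbulent correlation is not needed).
Darcy-Weisbach: ΔP = f(L/D)(ρV²/2) = 0.1655·(2.54/0.202)·(1260·1.61²/2) = 0.1655·12.57·1633 = 3400 Pa.
ΔP = 3400 Pa = 0.0340 bar.

ΔP ≈ 0.0340 bar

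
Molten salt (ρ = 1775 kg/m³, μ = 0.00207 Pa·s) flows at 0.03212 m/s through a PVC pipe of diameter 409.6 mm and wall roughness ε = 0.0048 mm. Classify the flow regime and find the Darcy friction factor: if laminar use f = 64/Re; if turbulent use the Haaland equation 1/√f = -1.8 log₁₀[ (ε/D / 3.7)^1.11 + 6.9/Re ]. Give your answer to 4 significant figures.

Re = ρVD/μ = 1775·0.03212·0.4096/0.00207 = 1.128e+04.
Re > 4000 → turbulent. ε/D = 4.8e-06/0.4096 = 1.17e-05; Haaland: 1/√f = -1.8 log₁₀[7.87e-07 + 0.000612] = 5.783, so f = 0.0299.

f ≈ 0.02990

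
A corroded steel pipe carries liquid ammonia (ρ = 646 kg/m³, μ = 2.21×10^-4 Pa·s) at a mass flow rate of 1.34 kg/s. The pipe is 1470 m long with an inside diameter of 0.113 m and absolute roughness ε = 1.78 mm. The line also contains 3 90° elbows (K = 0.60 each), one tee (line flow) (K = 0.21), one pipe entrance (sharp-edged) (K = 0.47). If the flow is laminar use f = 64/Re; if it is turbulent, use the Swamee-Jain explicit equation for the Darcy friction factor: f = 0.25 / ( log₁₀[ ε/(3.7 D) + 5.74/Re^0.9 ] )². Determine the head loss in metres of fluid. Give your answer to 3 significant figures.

h_f ≈ 1.29 m

A = πD²/4 = π(0.113)²/4 = 0.01003 m²; mean velocity V = ṁ/(ρA) = 1.34/(646 · 0.01003) = 0.2068 m/s.
Reynolds number Re = ρVD/μ = 646 · 0.2068 · 0.113 / 0.000221 = 6.832e+04.
Re > 4000 → turbulent. Relative roughness ε/D = 0.00178/0.113 = 0.0158. Swamee-Jain: f = 0.25/(log₁₀[0.0158/3.7 + 5.74/6.832e+04^0.9])² = 0.25/(log₁₀[0.00426 + 0.000256])² = 0.25/(-2.346)² = 0.04544.
Total minor-loss coefficient ΣK = 3·0.6 + 1·0.21 + 1·0.47 = 2.48.
ΔP = [f·L/D + ΣK]·(ρV²/2) = [0.04544·1470/0.113 + 2.48]·(646·0.2068²/2) = [591.2 + 2.48]·13.82 = 8203 Pa.
Head loss h_f = ΔP/(ρg) = 8203/(646·9.81) = 1.29 m.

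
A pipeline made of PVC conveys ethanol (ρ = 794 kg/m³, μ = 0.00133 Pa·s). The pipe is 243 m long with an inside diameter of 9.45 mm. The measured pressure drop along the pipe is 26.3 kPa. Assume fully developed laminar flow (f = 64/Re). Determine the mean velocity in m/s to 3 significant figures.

V ≈ 0.227 m/s

For laminar flow, f = 64/Re with Re = ρVD/μ, so Darcy-Weisbach reduces to ΔP = 32μLV/D². Solving for V: V = ΔP·D²/(32μL) = 2.63e+04·(0.00945)²/(32·0.00133·243) = 0.2271 m/s.
Check: Re = ρVD/μ = 794·0.2271·0.00945/0.00133 = 1281 < 2300, so the laminar assumption holds.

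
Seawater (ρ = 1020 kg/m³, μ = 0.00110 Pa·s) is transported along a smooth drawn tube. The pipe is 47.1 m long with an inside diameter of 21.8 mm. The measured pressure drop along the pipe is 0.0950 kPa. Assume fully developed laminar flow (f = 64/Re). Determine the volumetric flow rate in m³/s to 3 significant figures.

For laminar flow, f = 64/Re with Re = ρVD/μ, so Darcy-Weisbach reduces to ΔP = 32μLV/D². Solving for V: V = ΔP·D²/(32μL) = 95·(0.0218)²/(32·0.0011·47.1) = 0.02723 m/s.
Check: Re = ρVD/μ = 1020·0.02723·0.0218/0.0011 = 550.5 < 2300, so the laminar assumption holds.
Q = V·A = 0.02723·(π/4·0.0218²) = 1.016e-05 m³/s = 1.02×10^-5 m³/s.

Q ≈ 1.02×10^-5 m³/s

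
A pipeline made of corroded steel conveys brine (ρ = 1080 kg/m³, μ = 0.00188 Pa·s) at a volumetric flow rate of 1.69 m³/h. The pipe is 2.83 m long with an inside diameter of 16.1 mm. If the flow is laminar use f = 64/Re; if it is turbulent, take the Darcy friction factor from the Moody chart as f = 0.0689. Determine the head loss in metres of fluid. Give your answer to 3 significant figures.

h_f ≈ 3.28 m

Q = 1.69 m³/h = 1.69/3600 = 0.0004694 m³/s.
Cross-sectional area A = πD²/4 = π(0.0161)²/4 = 0.0002036 m²; mean velocity V = Q/A = 0.0004694/0.0002036 = 2.306 m/s.
Reynolds number Re = ρVD/μ = 1080 · 2.306 · 0.0161 / 0.00188 = 2.133e+04.
Re > 4000 → turbulent; use the Moody-chart value f = 0.0689.
Darcy-Weisbach: ΔP = f(L/D)(ρV²/2) = 0.0689·(2.83/0.0161)·(1080·2.306²/2) = 0.0689·175.8·2871 = 3.477e+04 Pa.
Head loss h_f = ΔP/(ρg) = 3.477e+04/(1080·9.81) = 3.28 m.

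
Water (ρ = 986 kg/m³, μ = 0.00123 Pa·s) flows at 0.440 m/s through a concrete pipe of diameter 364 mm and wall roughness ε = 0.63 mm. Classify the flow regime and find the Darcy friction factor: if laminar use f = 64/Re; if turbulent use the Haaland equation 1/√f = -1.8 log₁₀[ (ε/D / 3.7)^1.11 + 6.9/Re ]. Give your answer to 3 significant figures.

Re = ρVD/μ = 986·0.44·0.364/0.00123 = 1.284e+05.
Re > 4000 → turbulent. ε/D = 0.00063/0.364 = 0.00173; Haaland: 1/√f = -1.8 log₁₀[0.000201 + 5.37e-05] = 6.468, so f = 0.0239.

f ≈ 0.0239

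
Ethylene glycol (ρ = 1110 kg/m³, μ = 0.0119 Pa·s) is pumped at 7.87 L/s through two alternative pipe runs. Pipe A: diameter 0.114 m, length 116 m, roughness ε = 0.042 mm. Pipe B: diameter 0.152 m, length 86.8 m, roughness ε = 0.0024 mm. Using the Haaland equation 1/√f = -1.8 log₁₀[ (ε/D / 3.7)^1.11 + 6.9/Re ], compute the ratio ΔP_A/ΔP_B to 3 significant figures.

ΔP_A/ΔP_B ≈ 5.24

Pipe A: V = Q/A = 0.00787/0.01021 = 0.771 m/s; Re = 8199; ε/D = 0.000368; Haaland → f = 0.03303; ΔP_A = f(L/D)(ρV²/2) = 1.109e+04 Pa.
Pipe B: V = Q/A = 0.00787/0.01815 = 0.4337 m/s; Re = 6149; ε/D = 1.58e-05; Haaland → f = 0.03548; ΔP_B = f(L/D)(ρV²/2) = 2115 Pa.
ΔP_A/ΔP_B = 1.109e+04/2115 = 5.24.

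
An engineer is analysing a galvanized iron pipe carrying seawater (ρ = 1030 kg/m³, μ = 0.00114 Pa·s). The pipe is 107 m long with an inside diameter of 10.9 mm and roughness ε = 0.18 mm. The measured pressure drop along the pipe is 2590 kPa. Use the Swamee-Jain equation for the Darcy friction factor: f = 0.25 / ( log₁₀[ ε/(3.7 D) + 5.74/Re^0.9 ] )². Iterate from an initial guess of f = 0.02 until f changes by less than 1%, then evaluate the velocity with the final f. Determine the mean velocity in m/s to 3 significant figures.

V ≈ 3.30 m/s

Rearranging Darcy-Weisbach: V = √(2·ΔP·D/(f·L·ρ)). With ε/D = 0.00018/0.0109 = 0.0165, iterate starting from f = 0.02:
  f = 0.02 → V = √(2·2.59e+06·0.0109/(0.02·107·1030)) = 5.061 m/s; Re = ρVD/μ = 4.984e+04; f → 0.04651
  f = 0.04651 → V = 3.319 m/s; Re = 3.269e+04; f → 0.04707
  f = 0.04707 → V = 3.299 m/s; Re = 3.249e+04; f → 0.04708
Converged (Δf/f < 1%). With the final f = 0.04708: V = √(2·2.59e+06·0.0109/(0.04708·107·1030)) = 3.299 m/s.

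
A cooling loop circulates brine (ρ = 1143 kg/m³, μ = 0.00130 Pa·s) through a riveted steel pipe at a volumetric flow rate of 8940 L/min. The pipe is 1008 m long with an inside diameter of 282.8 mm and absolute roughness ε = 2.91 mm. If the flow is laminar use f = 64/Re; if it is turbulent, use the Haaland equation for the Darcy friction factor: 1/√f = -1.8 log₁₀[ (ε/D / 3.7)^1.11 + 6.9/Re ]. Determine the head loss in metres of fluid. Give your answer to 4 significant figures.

h_f ≈ 39.30 m

Q = 8940 L/min = 8940/60000 = 0.149 m³/s.
Cross-sectional area A = πD²/4 = π(0.2828)²/4 = 0.06281 m²; mean velocity V = Q/A = 0.149/0.06281 = 2.372 m/s.
Reynolds number Re = ρVD/μ = 1143 · 2.372 · 0.2828 / 0.0013 = 5.898e+05.
Re > 4000 → turbulent. Relative roughness ε/D = 0.00291/0.2828 = 0.0103. Haaland: 1/√f = -1.8 log₁₀[(0.0103/3.7)^1.11 + 6.9/5.898e+05] = -1.8 log₁₀[0.00146 + 1.17e-05] = 5.1, so f = 0.03844.
Darcy-Weisbach: ΔP = f(L/D)(ρV²/2) = 0.03844·(1008/0.2828)·(1143·2.372²/2) = 0.03844·3564·3216 = 4.407e+05 Pa.
Head loss h_f = ΔP/(ρg) = 4.407e+05/(1143·9.81) = 39.30 m.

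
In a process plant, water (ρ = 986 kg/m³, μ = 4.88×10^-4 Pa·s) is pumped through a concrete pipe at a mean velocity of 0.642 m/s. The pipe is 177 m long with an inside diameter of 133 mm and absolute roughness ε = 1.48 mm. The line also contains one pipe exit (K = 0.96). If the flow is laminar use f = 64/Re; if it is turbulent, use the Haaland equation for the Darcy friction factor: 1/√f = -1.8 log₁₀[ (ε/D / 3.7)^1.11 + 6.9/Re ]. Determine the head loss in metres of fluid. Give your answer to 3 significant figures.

Reynolds number Re = ρVD/μ = 986 · 0.642 · 0.133 / 0.000488 = 1.725e+05.
Re > 4000 → turbulent. Relative roughness ε/D = 0.00148/0.133 = 0.0111. Haaland: 1/√f = -1.8 log₁₀[(0.0111/3.7)^1.11 + 6.9/1.725e+05] = -1.8 log₁₀[0.00159 + 4e-05] = 5.019, so f = 0.0397.
Total minor-loss coefficient ΣK = 1·0.96 = 0.96.
ΔP = [f·L/D + ΣK]·(ρV²/2) = [0.0397·177/0.133 + 0.96]·(986·0.642²/2) = [52.83 + 0.96]·203.2 = 1.093e+04 Pa.
Head loss h_f = ΔP/(ρg) = 1.093e+04/(986·9.81) = 1.13 m.

h_f ≈ 1.13 m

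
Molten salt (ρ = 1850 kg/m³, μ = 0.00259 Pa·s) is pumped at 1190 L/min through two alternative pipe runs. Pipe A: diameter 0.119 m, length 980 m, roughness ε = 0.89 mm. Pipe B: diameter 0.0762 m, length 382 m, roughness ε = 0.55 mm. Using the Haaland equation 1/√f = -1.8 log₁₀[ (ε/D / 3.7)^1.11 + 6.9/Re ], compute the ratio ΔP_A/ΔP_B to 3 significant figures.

Pipe A: V = Q/A = 0.01983/0.01112 = 1.783 m/s; Re = 1.516e+05; ε/D = 0.00748; Haaland → f = 0.03495; ΔP_A = f(L/D)(ρV²/2) = 8.466e+05 Pa.
Pipe B: V = Q/A = 0.01983/0.00456 = 4.349 m/s; Re = 2.367e+05; ε/D = 0.00722; Haaland → f = 0.0344; ΔP_B = f(L/D)(ρV²/2) = 3.018e+06 Pa.
ΔP_A/ΔP_B = 8.466e+05/3.018e+06 = 0.281.

ΔP_A/ΔP_B ≈ 0.281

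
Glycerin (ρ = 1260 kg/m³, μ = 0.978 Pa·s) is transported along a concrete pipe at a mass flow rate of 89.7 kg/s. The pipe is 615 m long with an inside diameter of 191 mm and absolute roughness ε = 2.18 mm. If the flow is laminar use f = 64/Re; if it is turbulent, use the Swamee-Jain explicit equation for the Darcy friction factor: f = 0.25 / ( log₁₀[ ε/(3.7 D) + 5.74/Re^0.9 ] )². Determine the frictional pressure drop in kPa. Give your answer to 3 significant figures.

A = πD²/4 = π(0.191)²/4 = 0.02865 m²; mean velocity V = ṁ/(ρA) = 89.7/(1260 · 0.02865) = 2.485 m/s.
Reynolds number Re = ρVD/μ = 1260 · 2.485 · 0.191 / 0.978 = 611.4.
Re < 2300 → laminar flow, so f = 64/Re = 64/611.4 = 0.1047 (the turbulent correlation is not needed).
Darcy-Weisbach: ΔP = f(L/D)(ρV²/2) = 0.1047·(615/0.191)·(1260·2.485²/2) = 0.1047·3220·3889 = 1.311e+06 Pa.
ΔP = 1.311e+06 Pa = 1310 kPa.

ΔP ≈ 1310 kPa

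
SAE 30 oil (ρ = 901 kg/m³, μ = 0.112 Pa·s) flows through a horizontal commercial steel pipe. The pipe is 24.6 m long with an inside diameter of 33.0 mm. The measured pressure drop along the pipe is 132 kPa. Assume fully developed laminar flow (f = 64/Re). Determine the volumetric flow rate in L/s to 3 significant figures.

Q ≈ 1.39 L/s

For laminar flow, f = 64/Re with Re = ρVD/μ, so Darcy-Weisbach reduces to ΔP = 32μLV/D². Solving for V: V = ΔP·D²/(32μL) = 1.32e+05·(0.033)²/(32·0.112·24.6) = 1.63 m/s.
Check: Re = ρVD/μ = 901·1.63·0.033/0.112 = 432.8 < 2300, so the laminar assumption holds.
Q = V·A = 1.63·(π/4·0.033²) = 0.001394 m³/s = 1.39 L/s.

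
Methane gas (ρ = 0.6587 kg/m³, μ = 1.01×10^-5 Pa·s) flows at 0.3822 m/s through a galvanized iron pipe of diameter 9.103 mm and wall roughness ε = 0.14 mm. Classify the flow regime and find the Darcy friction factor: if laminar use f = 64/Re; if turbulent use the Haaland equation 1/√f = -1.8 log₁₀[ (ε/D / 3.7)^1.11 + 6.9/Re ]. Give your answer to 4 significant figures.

Re = ρVD/μ = 0.6587·0.3822·0.009103/1.01e-05 = 226.9.
Re < 2300 → laminar, so f = 64/Re = 0.2821 (roughness is irrelevant in laminar flow).

f ≈ 0.2821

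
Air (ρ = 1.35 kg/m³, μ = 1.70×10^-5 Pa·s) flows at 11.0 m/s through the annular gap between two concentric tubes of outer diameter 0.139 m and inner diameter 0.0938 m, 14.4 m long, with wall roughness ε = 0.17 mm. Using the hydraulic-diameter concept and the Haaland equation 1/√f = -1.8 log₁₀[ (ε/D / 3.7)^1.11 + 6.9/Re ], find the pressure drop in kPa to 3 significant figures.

Hydraulic diameter D_h = 4A/P = D_o - D_i = 0.139 - 0.0938 = 0.0452 m.
Re = ρVD_h/μ = 1.35·11·0.0452/1.7e-05 = 3.948e+04.
ε/D_h = 0.00017/0.0452 = 0.00376; Haaland gives 1/√f = -1.8 log₁₀[0.000476+0.000175] = 5.735, so f = 0.0304.
ΔP = f(L/D_h)(ρV²/2) = 0.0304·14.4/0.0452·81.68 = 791 Pa.
ΔP = 0.791 kPa.

ΔP ≈ 0.791 kPa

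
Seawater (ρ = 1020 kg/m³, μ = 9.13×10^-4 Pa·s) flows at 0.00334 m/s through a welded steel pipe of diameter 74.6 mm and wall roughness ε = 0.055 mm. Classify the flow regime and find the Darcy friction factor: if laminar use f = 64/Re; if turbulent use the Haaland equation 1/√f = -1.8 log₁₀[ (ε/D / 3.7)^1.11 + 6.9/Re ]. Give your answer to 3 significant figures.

f ≈ 0.230

Re = ρVD/μ = 1020·0.00334·0.0746/0.000913 = 278.4.
Re < 2300 → laminar, so f = 64/Re = 0.2299 (roughness is irrelevant in laminar flow).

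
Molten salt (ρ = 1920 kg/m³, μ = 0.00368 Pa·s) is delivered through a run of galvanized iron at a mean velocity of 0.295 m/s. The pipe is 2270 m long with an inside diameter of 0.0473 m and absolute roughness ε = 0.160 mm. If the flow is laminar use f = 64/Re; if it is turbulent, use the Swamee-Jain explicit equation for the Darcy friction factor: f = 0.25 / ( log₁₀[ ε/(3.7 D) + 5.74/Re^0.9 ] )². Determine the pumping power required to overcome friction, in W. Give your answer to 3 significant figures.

Reynolds number Re = ρVD/μ = 1920 · 0.295 · 0.0473 / 0.00368 = 7280.
Re > 4000 → turbulent. Relative roughness ε/D = 0.00016/0.0473 = 0.00338. Swamee-Jain: f = 0.25/(log₁₀[0.00338/3.7 + 5.74/7280^0.9])² = 0.25/(log₁₀[0.000914 + 0.00192])² = 0.25/(-2.548)² = 0.03851.
Darcy-Weisbach: ΔP = f(L/D)(ρV²/2) = 0.03851·(2270/0.0473)·(1920·0.295²/2) = 0.03851·4.799e+04·83.54 = 1.544e+05 Pa.
Q = V·A = 0.295·0.001757 = 0.0005184 m³/s.
Pumping power P = QΔP = 0.0005184·1.544e+05 = 80.04 W = 80.0 W.

P ≈ 80.0 W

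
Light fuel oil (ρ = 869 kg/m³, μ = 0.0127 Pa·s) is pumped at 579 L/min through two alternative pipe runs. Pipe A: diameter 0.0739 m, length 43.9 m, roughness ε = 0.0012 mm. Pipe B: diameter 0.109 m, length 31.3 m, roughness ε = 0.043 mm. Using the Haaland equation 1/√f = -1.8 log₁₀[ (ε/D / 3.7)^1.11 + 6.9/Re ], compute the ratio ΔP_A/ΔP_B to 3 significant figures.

Pipe A: V = Q/A = 0.00965/0.004289 = 2.25 m/s; Re = 1.138e+04; ε/D = 1.62e-05; Haaland → f = 0.02984; ΔP_A = f(L/D)(ρV²/2) = 3.898e+04 Pa.
Pipe B: V = Q/A = 0.00965/0.009331 = 1.034 m/s; Re = 7713; ε/D = 0.000394; Haaland → f = 0.03362; ΔP_B = f(L/D)(ρV²/2) = 4486 Pa.
ΔP_A/ΔP_B = 3.898e+04/4486 = 8.69.

ΔP_A/ΔP_B ≈ 8.69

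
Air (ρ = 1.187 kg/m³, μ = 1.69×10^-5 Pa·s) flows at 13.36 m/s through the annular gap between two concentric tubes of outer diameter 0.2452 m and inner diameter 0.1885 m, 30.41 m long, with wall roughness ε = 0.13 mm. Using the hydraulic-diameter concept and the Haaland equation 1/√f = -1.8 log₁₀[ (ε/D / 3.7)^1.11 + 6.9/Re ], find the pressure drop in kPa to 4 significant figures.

Hydraulic diameter D_h = 4A/P = D_o - D_i = 0.2452 - 0.1885 = 0.0567 m.
Re = ρVD_h/μ = 1.187·13.36·0.0567/1.69e-05 = 5.321e+04.
ε/D_h = 0.00013/0.0567 = 0.00229; Haaland gives 1/√f = -1.8 log₁₀[0.000275+0.00013] = 6.107, so f = 0.02681.
ΔP = f(L/D_h)(ρV²/2) = 0.02681·30.41/0.0567·105.9 = 1523 Pa.
ΔP = 1.523 kPa.

ΔP ≈ 1.523 kPa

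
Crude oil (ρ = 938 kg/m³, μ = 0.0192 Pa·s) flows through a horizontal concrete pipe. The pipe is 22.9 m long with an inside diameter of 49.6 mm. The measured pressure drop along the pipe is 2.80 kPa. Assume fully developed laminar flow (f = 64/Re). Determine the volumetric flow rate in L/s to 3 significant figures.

Q ≈ 0.946 L/s

For laminar flow, f = 64/Re with Re = ρVD/μ, so Darcy-Weisbach reduces to ΔP = 32μLV/D². Solving for V: V = ΔP·D²/(32μL) = 2800·(0.0496)²/(32·0.0192·22.9) = 0.4896 m/s.
Check: Re = ρVD/μ = 938·0.4896·0.0496/0.0192 = 1186 < 2300, so the laminar assumption holds.
Q = V·A = 0.4896·(π/4·0.0496²) = 0.000946 m³/s = 0.946 L/s.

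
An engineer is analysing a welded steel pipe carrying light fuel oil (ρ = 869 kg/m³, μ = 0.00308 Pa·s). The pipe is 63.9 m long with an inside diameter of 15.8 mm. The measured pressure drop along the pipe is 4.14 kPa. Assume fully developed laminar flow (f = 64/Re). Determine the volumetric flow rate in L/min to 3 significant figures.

Q ≈ 1.93 L/min

For laminar flow, f = 64/Re with Re = ρVD/μ, so Darcy-Weisbach reduces to ΔP = 32μLV/D². Solving for V: V = ΔP·D²/(32μL) = 4140·(0.0158)²/(32·0.00308·63.9) = 0.1641 m/s.
Check: Re = ρVD/μ = 869·0.1641·0.0158/0.00308 = 731.5 < 2300, so the laminar assumption holds.
Q = V·A = 0.1641·(π/4·0.0158²) = 3.217e-05 m³/s = 1.93 L/min.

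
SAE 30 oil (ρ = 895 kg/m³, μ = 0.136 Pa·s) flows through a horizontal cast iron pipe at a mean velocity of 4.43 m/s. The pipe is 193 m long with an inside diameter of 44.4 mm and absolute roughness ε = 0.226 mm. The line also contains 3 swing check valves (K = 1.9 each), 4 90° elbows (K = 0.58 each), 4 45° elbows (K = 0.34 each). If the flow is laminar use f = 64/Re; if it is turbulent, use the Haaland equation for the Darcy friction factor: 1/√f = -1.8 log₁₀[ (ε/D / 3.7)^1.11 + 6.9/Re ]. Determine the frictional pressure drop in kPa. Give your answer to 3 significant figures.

Reynolds number Re = ρVD/μ = 895 · 4.43 · 0.0444 / 0.136 = 1294.
Re < 2300 → laminar flow, so f = 64/Re = 64/1294 = 0.04944 (the turbulent correlation is not needed).
Total minor-loss coefficient ΣK = 3·1.9 + 4·0.58 + 4·0.34 = 9.38.
ΔP = [f·L/D + ΣK]·(ρV²/2) = [0.04944·193/0.0444 + 9.38]·(895·4.43²/2) = [214.9 + 9.38]·8782 = 1.97e+06 Pa.
ΔP = 1.97e+06 Pa = 1970 kPa.

ΔP ≈ 1970 kPa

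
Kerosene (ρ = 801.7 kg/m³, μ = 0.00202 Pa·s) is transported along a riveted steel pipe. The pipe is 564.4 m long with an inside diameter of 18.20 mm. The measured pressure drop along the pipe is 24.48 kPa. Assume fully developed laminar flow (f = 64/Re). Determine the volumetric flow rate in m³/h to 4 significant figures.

Q ≈ 0.2082 m³/h

For laminar flow, f = 64/Re with Re = ρVD/μ, so Darcy-Weisbach reduces to ΔP = 32μLV/D². Solving for V: V = ΔP·D²/(32μL) = 2.448e+04·(0.0182)²/(32·0.00202·564.4) = 0.2223 m/s.
Check: Re = ρVD/μ = 801.7·0.2223·0.0182/0.00202 = 1605 < 2300, so the laminar assumption holds.
Q = V·A = 0.2223·(π/4·0.0182²) = 5.782e-05 m³/s = 0.2082 m³/h.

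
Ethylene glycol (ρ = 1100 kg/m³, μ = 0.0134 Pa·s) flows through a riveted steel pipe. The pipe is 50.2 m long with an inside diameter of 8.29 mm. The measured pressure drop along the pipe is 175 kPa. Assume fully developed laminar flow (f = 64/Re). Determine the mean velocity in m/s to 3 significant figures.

V ≈ 0.559 m/s

For laminar flow, f = 64/Re with Re = ρVD/μ, so Darcy-Weisbach reduces to ΔP = 32μLV/D². Solving for V: V = ΔP·D²/(32μL) = 1.75e+05·(0.00829)²/(32·0.0134·50.2) = 0.5587 m/s.
Check: Re = ρVD/μ = 1100·0.5587·0.00829/0.0134 = 380.2 < 2300, so the laminar assumption holds.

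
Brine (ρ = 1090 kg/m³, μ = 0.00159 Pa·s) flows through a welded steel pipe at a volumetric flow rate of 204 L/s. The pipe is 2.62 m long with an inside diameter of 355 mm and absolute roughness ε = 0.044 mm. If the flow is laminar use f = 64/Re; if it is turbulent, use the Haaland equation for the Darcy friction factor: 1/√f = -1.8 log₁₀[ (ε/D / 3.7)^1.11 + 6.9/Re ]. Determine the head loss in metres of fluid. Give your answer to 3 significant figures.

Q = 204 L/s = 204/1000 = 0.204 m³/s.
Cross-sectional area A = πD²/4 = π(0.355)²/4 = 0.09898 m²; mean velocity V = Q/A = 0.204/0.09898 = 2.061 m/s.
Reynolds number Re = ρVD/μ = 1090 · 2.061 · 0.355 / 0.00159 = 5.016e+05.
Re > 4000 → turbulent. Relative roughness ε/D = 4.4e-05/0.355 = 0.000124. Haaland: 1/√f = -1.8 log₁₀[(0.000124/3.7)^1.11 + 6.9/5.016e+05] = -1.8 log₁₀[1.08e-05 + 1.38e-05] = 8.298, so f = 0.01452.
Darcy-Weisbach: ΔP = f(L/D)(ρV²/2) = 0.01452·(2.62/0.355)·(1090·2.061²/2) = 0.01452·7.38·2315 = 248.1 Pa.
Head loss h_f = ΔP/(ρg) = 248.1/(1090·9.81) = 0.0232 m.

h_f ≈ 0.0232 m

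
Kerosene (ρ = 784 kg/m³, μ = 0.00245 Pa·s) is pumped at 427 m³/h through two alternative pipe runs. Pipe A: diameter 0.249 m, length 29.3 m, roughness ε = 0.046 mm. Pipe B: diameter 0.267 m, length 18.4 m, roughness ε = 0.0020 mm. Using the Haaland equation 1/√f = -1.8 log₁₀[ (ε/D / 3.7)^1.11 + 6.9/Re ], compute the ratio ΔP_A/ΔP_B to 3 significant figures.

Pipe A: V = Q/A = 0.1186/0.0487 = 2.436 m/s; Re = 1.941e+05; ε/D = 0.000185; Haaland → f = 0.01684; ΔP_A = f(L/D)(ρV²/2) = 4609 Pa.
Pipe B: V = Q/A = 0.1186/0.05599 = 2.118 m/s; Re = 1.81e+05; ε/D = 7.49e-06; Haaland → f = 0.01585; ΔP_B = f(L/D)(ρV²/2) = 1921 Pa.
ΔP_A/ΔP_B = 4609/1921 = 2.40.

ΔP_A/ΔP_B ≈ 2.40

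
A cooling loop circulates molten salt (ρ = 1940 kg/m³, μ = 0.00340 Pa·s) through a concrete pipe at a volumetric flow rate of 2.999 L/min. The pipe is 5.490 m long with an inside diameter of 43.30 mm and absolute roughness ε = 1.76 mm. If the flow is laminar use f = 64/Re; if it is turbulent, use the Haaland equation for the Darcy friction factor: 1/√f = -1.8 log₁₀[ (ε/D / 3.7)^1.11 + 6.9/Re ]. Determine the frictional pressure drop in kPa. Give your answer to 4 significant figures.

ΔP ≈ 0.01081 kPa

Q = 2.999 L/min = 2.999/60000 = 4.998e-05 m³/s.
Cross-sectional area A = πD²/4 = π(0.0433)²/4 = 0.001473 m²; mean velocity V = Q/A = 4.998e-05/0.001473 = 0.03394 m/s.
Reynolds number Re = ρVD/μ = 1940 · 0.03394 · 0.0433 / 0.0034 = 838.6.
Re < 2300 → laminar flow, so f = 64/Re = 64/838.6 = 0.07631 (the turbulent correlation is not needed).
Darcy-Weisbach: ΔP = f(L/D)(ρV²/2) = 0.07631·(5.49/0.0433)·(1940·0.03394²/2) = 0.07631·126.8·1.118 = 10.81 Pa.
ΔP = 10.81 Pa = 0.01081 kPa.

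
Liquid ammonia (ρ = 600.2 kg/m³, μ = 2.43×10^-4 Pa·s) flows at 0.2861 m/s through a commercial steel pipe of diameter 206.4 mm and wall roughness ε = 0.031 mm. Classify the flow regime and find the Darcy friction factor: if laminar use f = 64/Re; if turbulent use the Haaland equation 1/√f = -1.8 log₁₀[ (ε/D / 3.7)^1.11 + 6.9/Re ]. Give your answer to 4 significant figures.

Re = ρVD/μ = 600.2·0.2861·0.2064/0.000243 = 1.459e+05.
Re > 4000 → turbulent. ε/D = 3.1e-05/0.2064 = 0.00015; Haaland: 1/√f = -1.8 log₁₀[1.33e-05 + 4.73e-05] = 7.591, so f = 0.01735.

f ≈ 0.01735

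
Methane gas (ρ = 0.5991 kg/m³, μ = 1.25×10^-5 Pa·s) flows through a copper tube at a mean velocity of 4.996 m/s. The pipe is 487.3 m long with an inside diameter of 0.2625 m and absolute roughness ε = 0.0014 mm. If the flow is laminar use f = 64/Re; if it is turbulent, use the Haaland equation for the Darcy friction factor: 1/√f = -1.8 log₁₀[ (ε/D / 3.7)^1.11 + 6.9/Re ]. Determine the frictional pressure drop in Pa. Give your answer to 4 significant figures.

ΔP ≈ 273.4 Pa

Reynolds number Re = ρVD/μ = 0.5991 · 4.996 · 0.2625 / 1.25e-05 = 6.286e+04.
Re > 4000 → turbulent. Relative roughness ε/D = 1.4e-06/0.2625 = 5.33e-06. Haaland: 1/√f = -1.8 log₁₀[(5.33e-06/3.7)^1.11 + 6.9/6.286e+04] = -1.8 log₁₀[3.28e-07 + 0.00011] = 7.125, so f = 0.0197.
Darcy-Weisbach: ΔP = f(L/D)(ρV²/2) = 0.0197·(487.3/0.2625)·(0.5991·4.996²/2) = 0.0197·1856·7.477 = 273.4 Pa.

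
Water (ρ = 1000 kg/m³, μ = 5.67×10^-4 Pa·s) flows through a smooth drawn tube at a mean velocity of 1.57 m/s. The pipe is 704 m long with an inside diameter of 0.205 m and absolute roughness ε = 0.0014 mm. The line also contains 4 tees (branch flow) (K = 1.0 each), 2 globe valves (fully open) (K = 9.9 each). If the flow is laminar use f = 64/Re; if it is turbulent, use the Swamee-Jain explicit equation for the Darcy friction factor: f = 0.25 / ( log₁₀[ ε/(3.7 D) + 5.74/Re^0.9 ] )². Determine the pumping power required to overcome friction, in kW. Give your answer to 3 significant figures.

Reynolds number Re = ρVD/μ = 1000 · 1.57 · 0.205 / 0.000567 = 5.676e+05.
Re > 4000 → turbulent. Relative roughness ε/D = 1.4e-06/0.205 = 6.83e-06. Swamee-Jain: f = 0.25/(log₁₀[6.83e-06/3.7 + 5.74/5.676e+05^0.9])² = 0.25/(log₁₀[1.85e-06 + 3.8e-05])² = 0.25/(-4.399)² = 0.01292.
Total minor-loss coefficient ΣK = 4·1 + 2·9.9 = 23.8.
ΔP = [f·L/D + ΣK]·(ρV²/2) = [0.01292·704/0.205 + 23.8]·(1000·1.57²/2) = [44.36 + 23.8]·1232 = 8.401e+04 Pa.
Q = V·A = 1.57·0.03301 = 0.05182 m³/s.
Pumping power P = QΔP = 0.05182·8.401e+04 = 4353 W = 4.35 kW.

P ≈ 4.35 kW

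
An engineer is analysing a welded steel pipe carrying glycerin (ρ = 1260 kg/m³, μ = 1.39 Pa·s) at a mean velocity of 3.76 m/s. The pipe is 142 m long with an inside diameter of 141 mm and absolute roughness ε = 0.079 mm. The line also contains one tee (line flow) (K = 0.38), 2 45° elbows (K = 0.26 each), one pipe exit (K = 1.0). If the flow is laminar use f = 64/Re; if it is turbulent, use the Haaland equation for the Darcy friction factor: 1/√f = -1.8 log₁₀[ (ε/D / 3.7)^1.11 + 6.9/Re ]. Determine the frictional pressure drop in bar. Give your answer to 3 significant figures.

Reynolds number Re = ρVD/μ = 1260 · 3.76 · 0.141 / 1.39 = 480.6.
Re < 2300 → laminar flow, so f = 64/Re = 64/480.6 = 0.1332 (the turbulent correlation is not needed).
Total minor-loss coefficient ΣK = 1·0.38 + 2·0.26 + 1·1 = 1.9.
ΔP = [f·L/D + ΣK]·(ρV²/2) = [0.1332·142/0.141 + 1.9]·(1260·3.76²/2) = [134.1 + 1.9]·8907 = 1.211e+06 Pa.
ΔP = 1.211e+06 Pa = 12.1 bar.

ΔP ≈ 12.1 bar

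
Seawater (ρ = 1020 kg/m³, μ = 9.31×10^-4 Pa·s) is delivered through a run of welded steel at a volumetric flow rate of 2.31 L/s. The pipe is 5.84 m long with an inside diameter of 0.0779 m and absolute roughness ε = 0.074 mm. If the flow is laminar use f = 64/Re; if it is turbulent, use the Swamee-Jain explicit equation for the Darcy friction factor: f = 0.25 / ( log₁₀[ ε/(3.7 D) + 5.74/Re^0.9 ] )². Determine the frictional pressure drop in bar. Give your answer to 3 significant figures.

ΔP ≈ 0.00222 bar

Q = 2.31 L/s = 2.31/1000 = 0.00231 m³/s.
Cross-sectional area A = πD²/4 = π(0.0779)²/4 = 0.004766 m²; mean velocity V = Q/A = 0.00231/0.004766 = 0.4847 m/s.
Reynolds number Re = ρVD/μ = 1020 · 0.4847 · 0.0779 / 0.000931 = 4.137e+04.
Re > 4000 → turbulent. Relative roughness ε/D = 7.4e-05/0.0779 = 0.00095. Swamee-Jain: f = 0.25/(log₁₀[0.00095/3.7 + 5.74/4.137e+04^0.9])² = 0.25/(log₁₀[0.000257 + 0.000402])² = 0.25/(-3.181)² = 0.0247.
Darcy-Weisbach: ΔP = f(L/D)(ρV²/2) = 0.0247·(5.84/0.0779)·(1020·0.4847²/2) = 0.0247·74.97·119.8 = 221.8 Pa.
ΔP = 221.8 Pa = 0.00222 bar.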